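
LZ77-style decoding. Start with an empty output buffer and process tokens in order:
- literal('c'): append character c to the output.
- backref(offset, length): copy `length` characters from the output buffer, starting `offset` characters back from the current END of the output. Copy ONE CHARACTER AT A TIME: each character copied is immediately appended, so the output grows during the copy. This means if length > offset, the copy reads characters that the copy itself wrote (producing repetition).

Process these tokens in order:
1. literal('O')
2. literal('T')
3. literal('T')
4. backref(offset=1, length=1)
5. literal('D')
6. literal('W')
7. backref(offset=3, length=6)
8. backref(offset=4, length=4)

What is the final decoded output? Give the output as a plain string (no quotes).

Token 1: literal('O'). Output: "O"
Token 2: literal('T'). Output: "OT"
Token 3: literal('T'). Output: "OTT"
Token 4: backref(off=1, len=1). Copied 'T' from pos 2. Output: "OTTT"
Token 5: literal('D'). Output: "OTTTD"
Token 6: literal('W'). Output: "OTTTDW"
Token 7: backref(off=3, len=6) (overlapping!). Copied 'TDWTDW' from pos 3. Output: "OTTTDWTDWTDW"
Token 8: backref(off=4, len=4). Copied 'WTDW' from pos 8. Output: "OTTTDWTDWTDWWTDW"

Answer: OTTTDWTDWTDWWTDW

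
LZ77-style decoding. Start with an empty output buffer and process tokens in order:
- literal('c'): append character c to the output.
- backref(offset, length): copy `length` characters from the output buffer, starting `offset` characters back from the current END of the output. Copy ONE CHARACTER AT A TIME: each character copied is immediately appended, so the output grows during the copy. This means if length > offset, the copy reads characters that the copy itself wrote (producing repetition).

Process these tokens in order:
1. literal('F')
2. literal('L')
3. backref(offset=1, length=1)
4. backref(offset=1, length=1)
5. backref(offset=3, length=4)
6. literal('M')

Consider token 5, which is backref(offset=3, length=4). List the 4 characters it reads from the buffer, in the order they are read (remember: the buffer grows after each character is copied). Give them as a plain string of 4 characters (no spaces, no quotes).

Token 1: literal('F'). Output: "F"
Token 2: literal('L'). Output: "FL"
Token 3: backref(off=1, len=1). Copied 'L' from pos 1. Output: "FLL"
Token 4: backref(off=1, len=1). Copied 'L' from pos 2. Output: "FLLL"
Token 5: backref(off=3, len=4). Buffer before: "FLLL" (len 4)
  byte 1: read out[1]='L', append. Buffer now: "FLLLL"
  byte 2: read out[2]='L', append. Buffer now: "FLLLLL"
  byte 3: read out[3]='L', append. Buffer now: "FLLLLLL"
  byte 4: read out[4]='L', append. Buffer now: "FLLLLLLL"

Answer: LLLL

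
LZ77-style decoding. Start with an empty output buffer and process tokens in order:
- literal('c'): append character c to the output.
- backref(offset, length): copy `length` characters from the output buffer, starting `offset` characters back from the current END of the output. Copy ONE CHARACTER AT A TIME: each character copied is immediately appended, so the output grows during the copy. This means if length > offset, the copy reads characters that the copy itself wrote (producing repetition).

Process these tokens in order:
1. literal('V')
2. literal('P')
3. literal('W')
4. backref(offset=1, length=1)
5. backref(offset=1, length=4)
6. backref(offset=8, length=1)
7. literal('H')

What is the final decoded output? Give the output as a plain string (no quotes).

Answer: VPWWWWWWVH

Derivation:
Token 1: literal('V'). Output: "V"
Token 2: literal('P'). Output: "VP"
Token 3: literal('W'). Output: "VPW"
Token 4: backref(off=1, len=1). Copied 'W' from pos 2. Output: "VPWW"
Token 5: backref(off=1, len=4) (overlapping!). Copied 'WWWW' from pos 3. Output: "VPWWWWWW"
Token 6: backref(off=8, len=1). Copied 'V' from pos 0. Output: "VPWWWWWWV"
Token 7: literal('H'). Output: "VPWWWWWWVH"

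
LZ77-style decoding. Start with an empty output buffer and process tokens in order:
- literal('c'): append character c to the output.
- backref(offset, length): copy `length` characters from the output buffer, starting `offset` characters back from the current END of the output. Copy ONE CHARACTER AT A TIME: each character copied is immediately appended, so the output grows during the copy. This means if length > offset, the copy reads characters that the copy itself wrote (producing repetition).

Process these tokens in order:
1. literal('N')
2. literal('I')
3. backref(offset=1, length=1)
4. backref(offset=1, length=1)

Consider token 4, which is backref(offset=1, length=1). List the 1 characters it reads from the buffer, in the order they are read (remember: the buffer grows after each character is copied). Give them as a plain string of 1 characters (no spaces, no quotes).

Answer: I

Derivation:
Token 1: literal('N'). Output: "N"
Token 2: literal('I'). Output: "NI"
Token 3: backref(off=1, len=1). Copied 'I' from pos 1. Output: "NII"
Token 4: backref(off=1, len=1). Buffer before: "NII" (len 3)
  byte 1: read out[2]='I', append. Buffer now: "NIII"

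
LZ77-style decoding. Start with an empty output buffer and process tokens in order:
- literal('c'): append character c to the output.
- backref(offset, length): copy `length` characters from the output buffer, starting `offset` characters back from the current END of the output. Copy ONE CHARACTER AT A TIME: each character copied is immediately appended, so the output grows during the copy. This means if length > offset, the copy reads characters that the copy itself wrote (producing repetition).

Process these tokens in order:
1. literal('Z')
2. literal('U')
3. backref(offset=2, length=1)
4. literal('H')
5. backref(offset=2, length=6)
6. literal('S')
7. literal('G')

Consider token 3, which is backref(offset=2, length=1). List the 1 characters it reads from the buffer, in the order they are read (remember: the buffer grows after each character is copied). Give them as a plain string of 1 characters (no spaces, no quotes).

Token 1: literal('Z'). Output: "Z"
Token 2: literal('U'). Output: "ZU"
Token 3: backref(off=2, len=1). Buffer before: "ZU" (len 2)
  byte 1: read out[0]='Z', append. Buffer now: "ZUZ"

Answer: Z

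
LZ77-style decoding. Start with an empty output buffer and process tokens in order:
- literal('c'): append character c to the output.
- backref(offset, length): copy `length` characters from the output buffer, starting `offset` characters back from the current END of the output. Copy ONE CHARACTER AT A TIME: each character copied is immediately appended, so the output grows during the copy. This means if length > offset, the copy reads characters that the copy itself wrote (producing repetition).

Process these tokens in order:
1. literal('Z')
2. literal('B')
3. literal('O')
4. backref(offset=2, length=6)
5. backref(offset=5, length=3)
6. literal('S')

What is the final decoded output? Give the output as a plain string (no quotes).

Token 1: literal('Z'). Output: "Z"
Token 2: literal('B'). Output: "ZB"
Token 3: literal('O'). Output: "ZBO"
Token 4: backref(off=2, len=6) (overlapping!). Copied 'BOBOBO' from pos 1. Output: "ZBOBOBOBO"
Token 5: backref(off=5, len=3). Copied 'OBO' from pos 4. Output: "ZBOBOBOBOOBO"
Token 6: literal('S'). Output: "ZBOBOBOBOOBOS"

Answer: ZBOBOBOBOOBOS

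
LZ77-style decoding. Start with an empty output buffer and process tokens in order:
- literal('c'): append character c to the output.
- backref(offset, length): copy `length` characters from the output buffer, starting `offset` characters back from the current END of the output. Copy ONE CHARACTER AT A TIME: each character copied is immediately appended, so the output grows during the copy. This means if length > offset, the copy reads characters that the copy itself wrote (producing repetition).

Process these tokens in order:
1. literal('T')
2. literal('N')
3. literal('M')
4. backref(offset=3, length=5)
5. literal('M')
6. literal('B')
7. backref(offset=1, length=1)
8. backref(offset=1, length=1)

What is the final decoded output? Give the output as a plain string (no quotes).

Answer: TNMTNMTNMBBB

Derivation:
Token 1: literal('T'). Output: "T"
Token 2: literal('N'). Output: "TN"
Token 3: literal('M'). Output: "TNM"
Token 4: backref(off=3, len=5) (overlapping!). Copied 'TNMTN' from pos 0. Output: "TNMTNMTN"
Token 5: literal('M'). Output: "TNMTNMTNM"
Token 6: literal('B'). Output: "TNMTNMTNMB"
Token 7: backref(off=1, len=1). Copied 'B' from pos 9. Output: "TNMTNMTNMBB"
Token 8: backref(off=1, len=1). Copied 'B' from pos 10. Output: "TNMTNMTNMBBB"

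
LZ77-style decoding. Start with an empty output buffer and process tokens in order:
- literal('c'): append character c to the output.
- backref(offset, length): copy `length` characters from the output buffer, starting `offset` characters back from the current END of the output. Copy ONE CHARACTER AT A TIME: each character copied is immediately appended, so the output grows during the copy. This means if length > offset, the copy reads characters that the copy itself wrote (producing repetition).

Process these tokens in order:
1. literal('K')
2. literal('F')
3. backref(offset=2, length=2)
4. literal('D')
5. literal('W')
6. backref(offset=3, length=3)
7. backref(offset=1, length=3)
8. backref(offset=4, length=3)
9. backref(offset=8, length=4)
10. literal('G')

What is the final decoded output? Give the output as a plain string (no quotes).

Answer: KFKFDWFDWWWWWWWDWWWG

Derivation:
Token 1: literal('K'). Output: "K"
Token 2: literal('F'). Output: "KF"
Token 3: backref(off=2, len=2). Copied 'KF' from pos 0. Output: "KFKF"
Token 4: literal('D'). Output: "KFKFD"
Token 5: literal('W'). Output: "KFKFDW"
Token 6: backref(off=3, len=3). Copied 'FDW' from pos 3. Output: "KFKFDWFDW"
Token 7: backref(off=1, len=3) (overlapping!). Copied 'WWW' from pos 8. Output: "KFKFDWFDWWWW"
Token 8: backref(off=4, len=3). Copied 'WWW' from pos 8. Output: "KFKFDWFDWWWWWWW"
Token 9: backref(off=8, len=4). Copied 'DWWW' from pos 7. Output: "KFKFDWFDWWWWWWWDWWW"
Token 10: literal('G'). Output: "KFKFDWFDWWWWWWWDWWWG"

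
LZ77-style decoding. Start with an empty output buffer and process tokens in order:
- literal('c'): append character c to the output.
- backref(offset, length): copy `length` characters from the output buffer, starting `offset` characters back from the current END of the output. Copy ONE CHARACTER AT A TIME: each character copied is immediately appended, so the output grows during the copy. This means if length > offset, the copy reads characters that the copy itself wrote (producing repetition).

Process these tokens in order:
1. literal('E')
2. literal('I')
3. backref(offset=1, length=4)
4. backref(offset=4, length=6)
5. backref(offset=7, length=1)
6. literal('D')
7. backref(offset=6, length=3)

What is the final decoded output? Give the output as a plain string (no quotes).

Answer: EIIIIIIIIIIIIDIII

Derivation:
Token 1: literal('E'). Output: "E"
Token 2: literal('I'). Output: "EI"
Token 3: backref(off=1, len=4) (overlapping!). Copied 'IIII' from pos 1. Output: "EIIIII"
Token 4: backref(off=4, len=6) (overlapping!). Copied 'IIIIII' from pos 2. Output: "EIIIIIIIIIII"
Token 5: backref(off=7, len=1). Copied 'I' from pos 5. Output: "EIIIIIIIIIIII"
Token 6: literal('D'). Output: "EIIIIIIIIIIIID"
Token 7: backref(off=6, len=3). Copied 'III' from pos 8. Output: "EIIIIIIIIIIIIDIII"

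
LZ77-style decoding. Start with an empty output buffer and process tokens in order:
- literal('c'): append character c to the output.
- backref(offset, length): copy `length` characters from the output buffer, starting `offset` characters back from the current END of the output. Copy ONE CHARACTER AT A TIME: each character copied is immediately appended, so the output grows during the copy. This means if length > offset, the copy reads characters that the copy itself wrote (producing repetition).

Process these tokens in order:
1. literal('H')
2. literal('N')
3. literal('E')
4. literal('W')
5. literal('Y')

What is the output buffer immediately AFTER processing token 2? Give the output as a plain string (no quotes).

Token 1: literal('H'). Output: "H"
Token 2: literal('N'). Output: "HN"

Answer: HN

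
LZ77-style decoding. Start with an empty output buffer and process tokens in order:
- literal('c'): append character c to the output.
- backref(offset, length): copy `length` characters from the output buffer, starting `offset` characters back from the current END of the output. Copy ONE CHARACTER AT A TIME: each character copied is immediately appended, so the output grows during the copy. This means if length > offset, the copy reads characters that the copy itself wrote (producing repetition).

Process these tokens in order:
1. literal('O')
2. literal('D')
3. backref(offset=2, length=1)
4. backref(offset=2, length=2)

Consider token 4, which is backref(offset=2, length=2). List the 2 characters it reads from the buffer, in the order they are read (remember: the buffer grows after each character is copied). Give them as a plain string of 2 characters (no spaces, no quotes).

Token 1: literal('O'). Output: "O"
Token 2: literal('D'). Output: "OD"
Token 3: backref(off=2, len=1). Copied 'O' from pos 0. Output: "ODO"
Token 4: backref(off=2, len=2). Buffer before: "ODO" (len 3)
  byte 1: read out[1]='D', append. Buffer now: "ODOD"
  byte 2: read out[2]='O', append. Buffer now: "ODODO"

Answer: DO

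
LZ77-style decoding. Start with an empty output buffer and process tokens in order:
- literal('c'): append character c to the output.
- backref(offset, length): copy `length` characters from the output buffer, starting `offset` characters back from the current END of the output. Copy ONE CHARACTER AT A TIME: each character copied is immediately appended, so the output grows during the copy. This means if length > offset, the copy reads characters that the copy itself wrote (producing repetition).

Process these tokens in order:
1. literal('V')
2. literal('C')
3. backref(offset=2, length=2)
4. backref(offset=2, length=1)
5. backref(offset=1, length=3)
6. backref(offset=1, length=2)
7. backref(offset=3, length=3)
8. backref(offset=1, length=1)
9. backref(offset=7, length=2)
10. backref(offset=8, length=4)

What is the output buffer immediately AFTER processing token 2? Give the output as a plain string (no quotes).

Answer: VC

Derivation:
Token 1: literal('V'). Output: "V"
Token 2: literal('C'). Output: "VC"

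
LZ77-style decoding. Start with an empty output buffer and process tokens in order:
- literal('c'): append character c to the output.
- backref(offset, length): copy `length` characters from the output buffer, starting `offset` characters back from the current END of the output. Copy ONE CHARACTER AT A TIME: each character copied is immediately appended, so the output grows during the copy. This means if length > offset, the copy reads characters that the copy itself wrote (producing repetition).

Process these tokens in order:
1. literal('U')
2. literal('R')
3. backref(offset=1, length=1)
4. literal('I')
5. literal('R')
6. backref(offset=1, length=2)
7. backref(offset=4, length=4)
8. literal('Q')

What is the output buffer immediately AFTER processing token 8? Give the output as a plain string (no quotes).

Answer: URRIRRRIRRRQ

Derivation:
Token 1: literal('U'). Output: "U"
Token 2: literal('R'). Output: "UR"
Token 3: backref(off=1, len=1). Copied 'R' from pos 1. Output: "URR"
Token 4: literal('I'). Output: "URRI"
Token 5: literal('R'). Output: "URRIR"
Token 6: backref(off=1, len=2) (overlapping!). Copied 'RR' from pos 4. Output: "URRIRRR"
Token 7: backref(off=4, len=4). Copied 'IRRR' from pos 3. Output: "URRIRRRIRRR"
Token 8: literal('Q'). Output: "URRIRRRIRRRQ"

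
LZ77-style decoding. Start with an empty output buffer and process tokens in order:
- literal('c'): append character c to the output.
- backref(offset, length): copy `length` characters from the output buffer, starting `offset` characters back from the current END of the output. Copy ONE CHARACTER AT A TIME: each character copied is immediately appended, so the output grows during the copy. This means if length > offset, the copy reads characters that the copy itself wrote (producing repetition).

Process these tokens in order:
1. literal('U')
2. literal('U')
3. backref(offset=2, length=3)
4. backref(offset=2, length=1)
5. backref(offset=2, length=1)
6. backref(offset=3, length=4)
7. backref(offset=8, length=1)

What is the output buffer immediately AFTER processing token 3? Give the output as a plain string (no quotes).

Token 1: literal('U'). Output: "U"
Token 2: literal('U'). Output: "UU"
Token 3: backref(off=2, len=3) (overlapping!). Copied 'UUU' from pos 0. Output: "UUUUU"

Answer: UUUUU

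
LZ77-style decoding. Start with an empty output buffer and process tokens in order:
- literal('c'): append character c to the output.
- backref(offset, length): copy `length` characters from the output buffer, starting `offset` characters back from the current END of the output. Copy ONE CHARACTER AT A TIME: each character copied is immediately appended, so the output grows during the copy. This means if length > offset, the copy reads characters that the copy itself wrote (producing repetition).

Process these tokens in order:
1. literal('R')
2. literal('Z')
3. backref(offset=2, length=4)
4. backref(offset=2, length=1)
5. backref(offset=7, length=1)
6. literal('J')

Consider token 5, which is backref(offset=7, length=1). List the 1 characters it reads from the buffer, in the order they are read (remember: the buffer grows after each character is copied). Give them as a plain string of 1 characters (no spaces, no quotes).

Answer: R

Derivation:
Token 1: literal('R'). Output: "R"
Token 2: literal('Z'). Output: "RZ"
Token 3: backref(off=2, len=4) (overlapping!). Copied 'RZRZ' from pos 0. Output: "RZRZRZ"
Token 4: backref(off=2, len=1). Copied 'R' from pos 4. Output: "RZRZRZR"
Token 5: backref(off=7, len=1). Buffer before: "RZRZRZR" (len 7)
  byte 1: read out[0]='R', append. Buffer now: "RZRZRZRR"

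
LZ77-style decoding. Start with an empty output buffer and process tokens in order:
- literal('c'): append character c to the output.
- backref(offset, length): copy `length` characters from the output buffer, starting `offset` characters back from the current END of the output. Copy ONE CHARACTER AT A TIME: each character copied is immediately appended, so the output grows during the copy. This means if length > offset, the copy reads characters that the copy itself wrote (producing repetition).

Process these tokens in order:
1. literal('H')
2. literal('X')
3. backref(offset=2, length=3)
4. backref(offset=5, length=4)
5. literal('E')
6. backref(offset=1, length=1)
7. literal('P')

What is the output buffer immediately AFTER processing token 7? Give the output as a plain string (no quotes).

Token 1: literal('H'). Output: "H"
Token 2: literal('X'). Output: "HX"
Token 3: backref(off=2, len=3) (overlapping!). Copied 'HXH' from pos 0. Output: "HXHXH"
Token 4: backref(off=5, len=4). Copied 'HXHX' from pos 0. Output: "HXHXHHXHX"
Token 5: literal('E'). Output: "HXHXHHXHXE"
Token 6: backref(off=1, len=1). Copied 'E' from pos 9. Output: "HXHXHHXHXEE"
Token 7: literal('P'). Output: "HXHXHHXHXEEP"

Answer: HXHXHHXHXEEP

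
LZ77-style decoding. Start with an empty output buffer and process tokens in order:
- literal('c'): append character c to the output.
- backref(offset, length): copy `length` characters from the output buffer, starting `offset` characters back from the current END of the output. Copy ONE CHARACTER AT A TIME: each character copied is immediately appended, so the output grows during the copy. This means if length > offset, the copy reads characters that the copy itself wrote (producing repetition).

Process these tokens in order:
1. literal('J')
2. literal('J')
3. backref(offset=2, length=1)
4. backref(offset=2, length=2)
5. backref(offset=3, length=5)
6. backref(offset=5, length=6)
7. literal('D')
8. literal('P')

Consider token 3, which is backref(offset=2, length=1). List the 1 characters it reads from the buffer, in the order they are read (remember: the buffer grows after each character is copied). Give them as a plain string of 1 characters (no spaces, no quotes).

Token 1: literal('J'). Output: "J"
Token 2: literal('J'). Output: "JJ"
Token 3: backref(off=2, len=1). Buffer before: "JJ" (len 2)
  byte 1: read out[0]='J', append. Buffer now: "JJJ"

Answer: J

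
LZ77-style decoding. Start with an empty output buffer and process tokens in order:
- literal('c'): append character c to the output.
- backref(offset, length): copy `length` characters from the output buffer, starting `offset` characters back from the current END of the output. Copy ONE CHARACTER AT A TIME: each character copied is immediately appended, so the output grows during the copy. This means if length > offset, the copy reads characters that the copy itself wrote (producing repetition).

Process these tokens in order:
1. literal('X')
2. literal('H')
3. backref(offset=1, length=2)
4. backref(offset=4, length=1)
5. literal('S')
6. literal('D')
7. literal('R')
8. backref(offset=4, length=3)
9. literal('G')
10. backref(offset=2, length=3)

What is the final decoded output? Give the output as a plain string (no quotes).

Answer: XHHHXSDRXSDGDGD

Derivation:
Token 1: literal('X'). Output: "X"
Token 2: literal('H'). Output: "XH"
Token 3: backref(off=1, len=2) (overlapping!). Copied 'HH' from pos 1. Output: "XHHH"
Token 4: backref(off=4, len=1). Copied 'X' from pos 0. Output: "XHHHX"
Token 5: literal('S'). Output: "XHHHXS"
Token 6: literal('D'). Output: "XHHHXSD"
Token 7: literal('R'). Output: "XHHHXSDR"
Token 8: backref(off=4, len=3). Copied 'XSD' from pos 4. Output: "XHHHXSDRXSD"
Token 9: literal('G'). Output: "XHHHXSDRXSDG"
Token 10: backref(off=2, len=3) (overlapping!). Copied 'DGD' from pos 10. Output: "XHHHXSDRXSDGDGD"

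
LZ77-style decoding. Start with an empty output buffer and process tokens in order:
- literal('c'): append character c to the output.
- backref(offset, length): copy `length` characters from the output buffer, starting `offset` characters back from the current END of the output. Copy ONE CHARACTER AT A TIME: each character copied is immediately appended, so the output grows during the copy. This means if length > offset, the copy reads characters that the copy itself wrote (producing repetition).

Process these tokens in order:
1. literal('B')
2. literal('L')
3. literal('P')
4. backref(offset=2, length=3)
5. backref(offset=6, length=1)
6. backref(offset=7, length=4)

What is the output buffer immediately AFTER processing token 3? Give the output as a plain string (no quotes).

Answer: BLP

Derivation:
Token 1: literal('B'). Output: "B"
Token 2: literal('L'). Output: "BL"
Token 3: literal('P'). Output: "BLP"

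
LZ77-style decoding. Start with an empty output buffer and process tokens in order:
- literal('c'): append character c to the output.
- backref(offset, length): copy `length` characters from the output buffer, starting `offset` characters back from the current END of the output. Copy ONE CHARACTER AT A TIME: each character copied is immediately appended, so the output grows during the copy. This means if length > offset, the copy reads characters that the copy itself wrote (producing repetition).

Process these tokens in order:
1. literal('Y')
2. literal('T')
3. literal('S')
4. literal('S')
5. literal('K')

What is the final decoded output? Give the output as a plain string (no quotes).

Token 1: literal('Y'). Output: "Y"
Token 2: literal('T'). Output: "YT"
Token 3: literal('S'). Output: "YTS"
Token 4: literal('S'). Output: "YTSS"
Token 5: literal('K'). Output: "YTSSK"

Answer: YTSSK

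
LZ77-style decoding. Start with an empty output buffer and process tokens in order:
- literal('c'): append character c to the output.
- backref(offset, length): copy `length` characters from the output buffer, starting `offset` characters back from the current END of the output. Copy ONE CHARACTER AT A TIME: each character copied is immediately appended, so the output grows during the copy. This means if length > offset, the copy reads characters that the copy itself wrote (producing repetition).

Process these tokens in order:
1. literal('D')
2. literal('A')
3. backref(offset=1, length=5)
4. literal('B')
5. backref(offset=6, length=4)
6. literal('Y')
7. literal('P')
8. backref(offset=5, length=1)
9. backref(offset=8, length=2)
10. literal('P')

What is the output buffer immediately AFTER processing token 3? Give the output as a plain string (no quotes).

Token 1: literal('D'). Output: "D"
Token 2: literal('A'). Output: "DA"
Token 3: backref(off=1, len=5) (overlapping!). Copied 'AAAAA' from pos 1. Output: "DAAAAAA"

Answer: DAAAAAA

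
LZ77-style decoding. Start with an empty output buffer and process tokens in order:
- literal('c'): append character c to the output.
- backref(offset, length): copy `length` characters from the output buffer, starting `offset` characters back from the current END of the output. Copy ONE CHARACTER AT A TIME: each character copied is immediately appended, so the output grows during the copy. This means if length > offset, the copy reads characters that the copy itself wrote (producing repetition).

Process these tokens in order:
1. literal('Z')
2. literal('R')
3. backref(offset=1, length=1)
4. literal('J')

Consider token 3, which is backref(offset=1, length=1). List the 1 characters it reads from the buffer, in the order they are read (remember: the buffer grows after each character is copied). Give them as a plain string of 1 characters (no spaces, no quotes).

Answer: R

Derivation:
Token 1: literal('Z'). Output: "Z"
Token 2: literal('R'). Output: "ZR"
Token 3: backref(off=1, len=1). Buffer before: "ZR" (len 2)
  byte 1: read out[1]='R', append. Buffer now: "ZRR"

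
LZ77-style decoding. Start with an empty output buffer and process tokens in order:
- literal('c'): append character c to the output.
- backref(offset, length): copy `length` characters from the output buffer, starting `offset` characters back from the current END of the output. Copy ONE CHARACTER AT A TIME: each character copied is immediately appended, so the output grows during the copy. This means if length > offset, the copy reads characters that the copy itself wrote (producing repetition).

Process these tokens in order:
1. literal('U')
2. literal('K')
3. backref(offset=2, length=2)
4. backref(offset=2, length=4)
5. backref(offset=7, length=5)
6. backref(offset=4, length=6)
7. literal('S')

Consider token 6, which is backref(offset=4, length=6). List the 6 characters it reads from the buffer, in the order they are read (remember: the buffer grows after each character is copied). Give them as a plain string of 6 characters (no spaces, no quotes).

Token 1: literal('U'). Output: "U"
Token 2: literal('K'). Output: "UK"
Token 3: backref(off=2, len=2). Copied 'UK' from pos 0. Output: "UKUK"
Token 4: backref(off=2, len=4) (overlapping!). Copied 'UKUK' from pos 2. Output: "UKUKUKUK"
Token 5: backref(off=7, len=5). Copied 'KUKUK' from pos 1. Output: "UKUKUKUKKUKUK"
Token 6: backref(off=4, len=6). Buffer before: "UKUKUKUKKUKUK" (len 13)
  byte 1: read out[9]='U', append. Buffer now: "UKUKUKUKKUKUKU"
  byte 2: read out[10]='K', append. Buffer now: "UKUKUKUKKUKUKUK"
  byte 3: read out[11]='U', append. Buffer now: "UKUKUKUKKUKUKUKU"
  byte 4: read out[12]='K', append. Buffer now: "UKUKUKUKKUKUKUKUK"
  byte 5: read out[13]='U', append. Buffer now: "UKUKUKUKKUKUKUKUKU"
  byte 6: read out[14]='K', append. Buffer now: "UKUKUKUKKUKUKUKUKUK"

Answer: UKUKUK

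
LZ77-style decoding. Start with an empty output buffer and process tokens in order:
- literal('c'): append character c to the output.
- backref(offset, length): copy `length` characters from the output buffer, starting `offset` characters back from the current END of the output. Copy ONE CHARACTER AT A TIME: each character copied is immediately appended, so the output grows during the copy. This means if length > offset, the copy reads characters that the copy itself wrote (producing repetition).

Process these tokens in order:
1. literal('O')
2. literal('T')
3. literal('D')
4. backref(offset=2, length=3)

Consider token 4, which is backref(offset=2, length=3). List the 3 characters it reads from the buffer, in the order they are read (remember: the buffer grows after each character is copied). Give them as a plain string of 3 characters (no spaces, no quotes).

Token 1: literal('O'). Output: "O"
Token 2: literal('T'). Output: "OT"
Token 3: literal('D'). Output: "OTD"
Token 4: backref(off=2, len=3). Buffer before: "OTD" (len 3)
  byte 1: read out[1]='T', append. Buffer now: "OTDT"
  byte 2: read out[2]='D', append. Buffer now: "OTDTD"
  byte 3: read out[3]='T', append. Buffer now: "OTDTDT"

Answer: TDT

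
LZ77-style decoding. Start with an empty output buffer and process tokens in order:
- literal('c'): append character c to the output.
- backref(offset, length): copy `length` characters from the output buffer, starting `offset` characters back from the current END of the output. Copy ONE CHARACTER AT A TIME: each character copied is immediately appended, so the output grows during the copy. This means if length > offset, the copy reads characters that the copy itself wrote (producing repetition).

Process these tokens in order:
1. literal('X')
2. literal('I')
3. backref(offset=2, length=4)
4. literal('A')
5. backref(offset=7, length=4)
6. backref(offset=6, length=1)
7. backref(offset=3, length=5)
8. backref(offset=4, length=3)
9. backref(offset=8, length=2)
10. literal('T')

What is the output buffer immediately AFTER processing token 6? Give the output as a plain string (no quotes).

Token 1: literal('X'). Output: "X"
Token 2: literal('I'). Output: "XI"
Token 3: backref(off=2, len=4) (overlapping!). Copied 'XIXI' from pos 0. Output: "XIXIXI"
Token 4: literal('A'). Output: "XIXIXIA"
Token 5: backref(off=7, len=4). Copied 'XIXI' from pos 0. Output: "XIXIXIAXIXI"
Token 6: backref(off=6, len=1). Copied 'I' from pos 5. Output: "XIXIXIAXIXII"

Answer: XIXIXIAXIXII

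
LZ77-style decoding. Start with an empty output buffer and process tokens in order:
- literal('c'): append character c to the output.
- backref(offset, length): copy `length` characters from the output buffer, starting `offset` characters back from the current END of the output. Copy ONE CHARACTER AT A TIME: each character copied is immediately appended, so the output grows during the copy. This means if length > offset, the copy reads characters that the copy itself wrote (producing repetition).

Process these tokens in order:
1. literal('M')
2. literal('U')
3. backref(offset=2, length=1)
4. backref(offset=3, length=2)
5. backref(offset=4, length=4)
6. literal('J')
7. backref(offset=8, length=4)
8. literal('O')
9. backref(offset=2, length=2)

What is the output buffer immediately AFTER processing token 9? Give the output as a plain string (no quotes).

Token 1: literal('M'). Output: "M"
Token 2: literal('U'). Output: "MU"
Token 3: backref(off=2, len=1). Copied 'M' from pos 0. Output: "MUM"
Token 4: backref(off=3, len=2). Copied 'MU' from pos 0. Output: "MUMMU"
Token 5: backref(off=4, len=4). Copied 'UMMU' from pos 1. Output: "MUMMUUMMU"
Token 6: literal('J'). Output: "MUMMUUMMUJ"
Token 7: backref(off=8, len=4). Copied 'MMUU' from pos 2. Output: "MUMMUUMMUJMMUU"
Token 8: literal('O'). Output: "MUMMUUMMUJMMUUO"
Token 9: backref(off=2, len=2). Copied 'UO' from pos 13. Output: "MUMMUUMMUJMMUUOUO"

Answer: MUMMUUMMUJMMUUOUO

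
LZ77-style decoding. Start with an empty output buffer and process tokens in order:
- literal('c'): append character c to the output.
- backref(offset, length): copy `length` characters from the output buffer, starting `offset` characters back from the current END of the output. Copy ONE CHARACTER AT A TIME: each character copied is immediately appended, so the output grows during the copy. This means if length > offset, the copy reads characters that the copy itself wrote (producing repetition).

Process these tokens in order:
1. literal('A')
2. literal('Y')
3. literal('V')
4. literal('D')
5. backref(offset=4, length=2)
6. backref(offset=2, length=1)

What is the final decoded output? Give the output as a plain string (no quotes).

Answer: AYVDAYA

Derivation:
Token 1: literal('A'). Output: "A"
Token 2: literal('Y'). Output: "AY"
Token 3: literal('V'). Output: "AYV"
Token 4: literal('D'). Output: "AYVD"
Token 5: backref(off=4, len=2). Copied 'AY' from pos 0. Output: "AYVDAY"
Token 6: backref(off=2, len=1). Copied 'A' from pos 4. Output: "AYVDAYA"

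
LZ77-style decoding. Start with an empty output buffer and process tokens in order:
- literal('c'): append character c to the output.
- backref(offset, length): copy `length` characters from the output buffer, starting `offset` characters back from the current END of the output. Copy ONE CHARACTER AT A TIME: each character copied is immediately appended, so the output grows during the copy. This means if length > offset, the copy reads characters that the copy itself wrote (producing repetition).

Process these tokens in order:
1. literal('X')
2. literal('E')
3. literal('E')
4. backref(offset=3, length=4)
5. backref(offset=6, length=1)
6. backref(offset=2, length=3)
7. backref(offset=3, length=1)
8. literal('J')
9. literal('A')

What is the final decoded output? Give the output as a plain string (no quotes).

Answer: XEEXEEXEXEXXJA

Derivation:
Token 1: literal('X'). Output: "X"
Token 2: literal('E'). Output: "XE"
Token 3: literal('E'). Output: "XEE"
Token 4: backref(off=3, len=4) (overlapping!). Copied 'XEEX' from pos 0. Output: "XEEXEEX"
Token 5: backref(off=6, len=1). Copied 'E' from pos 1. Output: "XEEXEEXE"
Token 6: backref(off=2, len=3) (overlapping!). Copied 'XEX' from pos 6. Output: "XEEXEEXEXEX"
Token 7: backref(off=3, len=1). Copied 'X' from pos 8. Output: "XEEXEEXEXEXX"
Token 8: literal('J'). Output: "XEEXEEXEXEXXJ"
Token 9: literal('A'). Output: "XEEXEEXEXEXXJA"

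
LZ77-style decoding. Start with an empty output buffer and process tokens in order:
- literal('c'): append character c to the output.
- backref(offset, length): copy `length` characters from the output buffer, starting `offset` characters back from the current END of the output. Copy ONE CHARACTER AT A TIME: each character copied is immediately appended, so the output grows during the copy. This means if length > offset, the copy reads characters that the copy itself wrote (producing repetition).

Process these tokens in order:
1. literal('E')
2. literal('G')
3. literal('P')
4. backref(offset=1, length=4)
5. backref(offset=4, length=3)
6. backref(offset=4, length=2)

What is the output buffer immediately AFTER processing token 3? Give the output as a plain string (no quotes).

Answer: EGP

Derivation:
Token 1: literal('E'). Output: "E"
Token 2: literal('G'). Output: "EG"
Token 3: literal('P'). Output: "EGP"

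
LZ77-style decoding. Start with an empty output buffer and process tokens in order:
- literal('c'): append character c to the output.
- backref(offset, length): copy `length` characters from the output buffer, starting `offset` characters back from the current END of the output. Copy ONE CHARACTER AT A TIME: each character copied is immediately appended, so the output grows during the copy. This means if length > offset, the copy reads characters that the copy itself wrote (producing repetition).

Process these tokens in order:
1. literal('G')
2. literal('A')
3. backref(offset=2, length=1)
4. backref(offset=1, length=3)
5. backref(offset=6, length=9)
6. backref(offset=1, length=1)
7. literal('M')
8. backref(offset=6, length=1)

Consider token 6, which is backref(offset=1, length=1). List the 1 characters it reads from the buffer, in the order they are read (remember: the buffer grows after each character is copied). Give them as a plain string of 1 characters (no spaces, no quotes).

Token 1: literal('G'). Output: "G"
Token 2: literal('A'). Output: "GA"
Token 3: backref(off=2, len=1). Copied 'G' from pos 0. Output: "GAG"
Token 4: backref(off=1, len=3) (overlapping!). Copied 'GGG' from pos 2. Output: "GAGGGG"
Token 5: backref(off=6, len=9) (overlapping!). Copied 'GAGGGGGAG' from pos 0. Output: "GAGGGGGAGGGGGAG"
Token 6: backref(off=1, len=1). Buffer before: "GAGGGGGAGGGGGAG" (len 15)
  byte 1: read out[14]='G', append. Buffer now: "GAGGGGGAGGGGGAGG"

Answer: G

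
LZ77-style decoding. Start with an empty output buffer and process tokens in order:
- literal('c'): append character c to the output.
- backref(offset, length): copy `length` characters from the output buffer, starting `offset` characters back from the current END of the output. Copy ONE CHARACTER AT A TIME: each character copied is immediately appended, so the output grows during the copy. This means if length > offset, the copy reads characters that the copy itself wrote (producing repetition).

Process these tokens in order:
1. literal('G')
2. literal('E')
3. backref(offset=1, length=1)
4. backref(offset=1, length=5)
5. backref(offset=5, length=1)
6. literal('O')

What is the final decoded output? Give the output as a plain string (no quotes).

Answer: GEEEEEEEEO

Derivation:
Token 1: literal('G'). Output: "G"
Token 2: literal('E'). Output: "GE"
Token 3: backref(off=1, len=1). Copied 'E' from pos 1. Output: "GEE"
Token 4: backref(off=1, len=5) (overlapping!). Copied 'EEEEE' from pos 2. Output: "GEEEEEEE"
Token 5: backref(off=5, len=1). Copied 'E' from pos 3. Output: "GEEEEEEEE"
Token 6: literal('O'). Output: "GEEEEEEEEO"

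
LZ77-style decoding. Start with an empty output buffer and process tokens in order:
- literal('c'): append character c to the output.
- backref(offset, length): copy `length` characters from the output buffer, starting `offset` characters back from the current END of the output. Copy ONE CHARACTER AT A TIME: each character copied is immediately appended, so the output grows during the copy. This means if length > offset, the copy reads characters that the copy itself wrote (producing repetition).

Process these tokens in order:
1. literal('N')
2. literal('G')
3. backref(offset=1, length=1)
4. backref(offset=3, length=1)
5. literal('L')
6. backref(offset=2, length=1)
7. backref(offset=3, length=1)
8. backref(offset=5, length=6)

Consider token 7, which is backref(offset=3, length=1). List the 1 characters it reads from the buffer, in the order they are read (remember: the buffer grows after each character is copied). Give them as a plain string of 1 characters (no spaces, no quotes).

Token 1: literal('N'). Output: "N"
Token 2: literal('G'). Output: "NG"
Token 3: backref(off=1, len=1). Copied 'G' from pos 1. Output: "NGG"
Token 4: backref(off=3, len=1). Copied 'N' from pos 0. Output: "NGGN"
Token 5: literal('L'). Output: "NGGNL"
Token 6: backref(off=2, len=1). Copied 'N' from pos 3. Output: "NGGNLN"
Token 7: backref(off=3, len=1). Buffer before: "NGGNLN" (len 6)
  byte 1: read out[3]='N', append. Buffer now: "NGGNLNN"

Answer: N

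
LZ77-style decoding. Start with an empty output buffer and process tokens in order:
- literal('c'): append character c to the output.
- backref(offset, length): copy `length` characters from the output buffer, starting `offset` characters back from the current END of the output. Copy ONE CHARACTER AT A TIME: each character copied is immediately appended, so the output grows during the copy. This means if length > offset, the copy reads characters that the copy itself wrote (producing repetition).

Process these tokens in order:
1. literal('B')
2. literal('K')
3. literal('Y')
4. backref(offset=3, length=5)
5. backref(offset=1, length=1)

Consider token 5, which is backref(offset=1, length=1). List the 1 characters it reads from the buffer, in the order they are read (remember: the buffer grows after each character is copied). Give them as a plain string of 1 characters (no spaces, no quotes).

Answer: K

Derivation:
Token 1: literal('B'). Output: "B"
Token 2: literal('K'). Output: "BK"
Token 3: literal('Y'). Output: "BKY"
Token 4: backref(off=3, len=5) (overlapping!). Copied 'BKYBK' from pos 0. Output: "BKYBKYBK"
Token 5: backref(off=1, len=1). Buffer before: "BKYBKYBK" (len 8)
  byte 1: read out[7]='K', append. Buffer now: "BKYBKYBKK"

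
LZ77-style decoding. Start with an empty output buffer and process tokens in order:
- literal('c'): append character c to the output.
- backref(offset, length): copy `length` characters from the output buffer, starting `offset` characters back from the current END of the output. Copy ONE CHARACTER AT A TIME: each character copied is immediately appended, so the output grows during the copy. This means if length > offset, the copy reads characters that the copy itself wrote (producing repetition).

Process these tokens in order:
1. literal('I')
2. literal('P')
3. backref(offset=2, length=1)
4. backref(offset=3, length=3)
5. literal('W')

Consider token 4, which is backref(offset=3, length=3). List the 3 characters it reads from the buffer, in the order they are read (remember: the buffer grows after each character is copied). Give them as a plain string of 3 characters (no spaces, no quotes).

Token 1: literal('I'). Output: "I"
Token 2: literal('P'). Output: "IP"
Token 3: backref(off=2, len=1). Copied 'I' from pos 0. Output: "IPI"
Token 4: backref(off=3, len=3). Buffer before: "IPI" (len 3)
  byte 1: read out[0]='I', append. Buffer now: "IPII"
  byte 2: read out[1]='P', append. Buffer now: "IPIIP"
  byte 3: read out[2]='I', append. Buffer now: "IPIIPI"

Answer: IPI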